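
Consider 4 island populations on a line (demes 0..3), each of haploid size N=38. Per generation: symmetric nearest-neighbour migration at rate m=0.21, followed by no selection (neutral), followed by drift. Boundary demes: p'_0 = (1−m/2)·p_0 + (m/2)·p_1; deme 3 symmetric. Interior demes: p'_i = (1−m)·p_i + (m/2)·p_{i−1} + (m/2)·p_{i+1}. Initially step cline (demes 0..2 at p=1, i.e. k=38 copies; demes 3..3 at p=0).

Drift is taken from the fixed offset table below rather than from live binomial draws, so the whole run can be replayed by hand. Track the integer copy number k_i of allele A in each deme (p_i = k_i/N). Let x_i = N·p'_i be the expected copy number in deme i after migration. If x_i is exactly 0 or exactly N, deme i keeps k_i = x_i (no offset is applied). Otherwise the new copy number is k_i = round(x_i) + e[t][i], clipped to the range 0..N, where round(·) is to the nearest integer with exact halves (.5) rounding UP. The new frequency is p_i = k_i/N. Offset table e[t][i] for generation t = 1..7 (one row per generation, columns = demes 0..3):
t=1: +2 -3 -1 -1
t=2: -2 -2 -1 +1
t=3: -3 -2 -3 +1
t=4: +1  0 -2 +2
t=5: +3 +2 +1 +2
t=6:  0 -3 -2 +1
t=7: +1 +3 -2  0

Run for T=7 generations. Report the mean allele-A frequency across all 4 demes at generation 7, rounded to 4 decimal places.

0.7039

t=0: k=[38 38 38 0]
t=1: x=[38.0000 38.0000 34.0100 3.9900] k=[38 38 33 3]
t=2: x=[38.0000 37.4750 30.3750 6.1500] k=[38 35 29 7]
t=3: x=[37.6850 34.6850 27.3200 9.3100] k=[35 33 24 10]
t=4: x=[34.7900 32.2650 23.4750 11.4700] k=[36 32 21 13]
t=5: x=[35.5800 31.2650 21.3150 13.8400] k=[38 33 22 16]
t=6: x=[37.4750 32.3700 22.5250 16.6300] k=[37 29 21 18]
t=7: x=[36.1600 29.0000 21.5250 18.3150] k=[37 32 20 18]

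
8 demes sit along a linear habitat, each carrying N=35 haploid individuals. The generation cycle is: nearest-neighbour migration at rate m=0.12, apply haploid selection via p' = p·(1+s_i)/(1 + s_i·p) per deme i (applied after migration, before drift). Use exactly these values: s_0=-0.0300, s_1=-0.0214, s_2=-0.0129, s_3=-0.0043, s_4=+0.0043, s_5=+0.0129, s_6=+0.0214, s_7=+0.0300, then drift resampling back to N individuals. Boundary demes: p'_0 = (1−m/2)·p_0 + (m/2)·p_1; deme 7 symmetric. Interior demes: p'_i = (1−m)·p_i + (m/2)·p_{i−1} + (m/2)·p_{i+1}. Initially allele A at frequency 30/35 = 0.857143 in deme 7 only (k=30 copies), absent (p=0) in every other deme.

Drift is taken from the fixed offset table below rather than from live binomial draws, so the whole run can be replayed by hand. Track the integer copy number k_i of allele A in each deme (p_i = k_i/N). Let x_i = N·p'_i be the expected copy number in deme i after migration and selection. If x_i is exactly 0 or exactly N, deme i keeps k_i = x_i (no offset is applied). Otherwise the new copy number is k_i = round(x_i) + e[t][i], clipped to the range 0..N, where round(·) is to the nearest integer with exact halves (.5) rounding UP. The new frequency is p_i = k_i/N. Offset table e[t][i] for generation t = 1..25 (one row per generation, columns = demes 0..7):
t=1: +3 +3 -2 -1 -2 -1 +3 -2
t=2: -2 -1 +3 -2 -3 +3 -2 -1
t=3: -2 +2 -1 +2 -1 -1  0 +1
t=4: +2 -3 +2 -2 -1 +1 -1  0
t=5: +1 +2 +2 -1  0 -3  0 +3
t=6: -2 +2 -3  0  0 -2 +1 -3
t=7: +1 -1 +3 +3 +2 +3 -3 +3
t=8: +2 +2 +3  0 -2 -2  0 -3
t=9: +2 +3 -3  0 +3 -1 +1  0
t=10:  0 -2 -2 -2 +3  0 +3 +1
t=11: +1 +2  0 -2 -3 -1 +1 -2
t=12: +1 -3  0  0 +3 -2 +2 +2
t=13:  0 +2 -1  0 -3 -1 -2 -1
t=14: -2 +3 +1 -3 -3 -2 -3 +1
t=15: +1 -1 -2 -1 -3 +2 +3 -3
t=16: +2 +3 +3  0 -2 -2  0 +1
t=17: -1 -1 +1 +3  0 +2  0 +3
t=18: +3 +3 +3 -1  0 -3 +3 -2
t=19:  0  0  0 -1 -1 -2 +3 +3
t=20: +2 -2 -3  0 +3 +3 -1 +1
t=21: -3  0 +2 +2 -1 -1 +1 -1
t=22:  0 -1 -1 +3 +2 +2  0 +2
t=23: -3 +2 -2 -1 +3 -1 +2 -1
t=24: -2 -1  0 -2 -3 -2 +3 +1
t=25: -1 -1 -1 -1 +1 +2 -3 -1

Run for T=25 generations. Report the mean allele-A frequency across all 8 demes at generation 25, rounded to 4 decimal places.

t=0: k=[0 0 0 0 0 0 0 30]
t=1: x=[0.0000 0.0000 0.0000 0.0000 0.0000 0.0000 1.8365 28.3605] k=[0 0 0 0 0 0 5 26]
t=2: x=[0.0000 0.0000 0.0000 0.0000 0.0000 0.3038 6.0654 24.9531] k=[0 0 0 0 0 3 4 24]
t=3: x=[0.0000 0.0000 0.0000 0.0000 0.1808 2.9141 5.2335 23.0339] k=[0 0 0 0 0 2 5 24]
t=4: x=[0.0000 0.0000 0.0000 0.0000 0.1205 2.0850 6.0654 23.0933] k=[0 0 0 0 0 3 5 23]
t=5: x=[0.0000 0.0000 0.0000 0.0000 0.1808 2.9747 6.0654 22.1612] k=[0 0 0 0 0 0 6 25]
t=6: x=[0.0000 0.0000 0.0000 0.0000 0.0000 0.3646 6.8965 24.0833] k=[0 0 0 0 0 0 8 21]
t=7: x=[0.0000 0.0000 0.0000 0.0000 0.0000 0.4861 8.4348 20.4718] k=[0 0 0 0 0 3 5 23]
t=8: x=[0.0000 0.0000 0.0000 0.0000 0.1808 2.9747 6.0654 22.1612] k=[0 0 0 0 0 1 6 19]
t=9: x=[0.0000 0.0000 0.0000 0.0000 0.0603 1.2554 6.5926 18.4780] k=[0 0 0 0 3 0 8 18]
t=10: x=[0.0000 0.0000 0.0000 0.1792 2.6505 0.6684 8.2528 17.6586] k=[0 0 0 0 6 1 11 19]
t=11: x=[0.0000 0.0000 0.0000 0.3585 5.3594 1.9232 11.0394 18.7775] k=[0 0 0 0 2 1 12 17]
t=12: x=[0.0000 0.0000 0.0000 0.1195 1.8274 1.7411 11.8051 16.9583] k=[0 0 0 0 5 0 14 19]
t=13: x=[0.0000 0.0000 0.0000 0.2987 4.4165 1.1542 13.6358 18.9571] k=[0 0 0 0 1 0 12 18]
t=14: x=[0.0000 0.0000 0.0000 0.0597 0.8837 0.7898 11.8051 17.8986] k=[0 0 0 0 0 0 9 19]
t=15: x=[0.0000 0.0000 0.0000 0.0000 0.0000 0.5469 9.2029 18.6577] k=[0 0 0 0 0 3 12 16]
t=16: x=[0.0000 0.0000 0.0000 0.0000 0.1808 3.3991 11.8655 16.0164] k=[0 0 0 0 0 1 12 17]
t=17: x=[0.0000 0.0000 0.0000 0.0000 0.0603 1.6197 11.8051 16.9583] k=[0 0 0 0 0 4 12 20]
t=18: x=[0.0000 0.0000 0.0000 0.0000 0.2410 4.2880 12.1675 19.7747] k=[0 0 0 0 0 1 15 18]
t=19: x=[0.0000 0.0000 0.0000 0.0000 0.0603 1.8018 14.5196 18.0785] k=[0 0 0 0 0 0 18 21]
t=20: x=[0.0000 0.0000 0.0000 0.0000 0.0000 1.0935 17.2852 21.0686] k=[0 0 0 0 0 4 16 22]
t=21: x=[0.0000 0.0000 0.0000 0.0000 0.2410 4.5303 15.8234 21.8833] k=[0 0 0 0 0 4 17 21]
t=22: x=[0.0000 0.0000 0.0000 0.0000 0.2410 4.5909 16.6447 21.0090] k=[0 0 0 0 2 7 17 23]
t=23: x=[0.0000 0.0000 0.0000 0.1195 2.1888 7.3743 16.9450 22.8753] k=[0 0 0 0 5 6 19 22]
t=24: x=[0.0000 0.0000 0.0000 0.2987 4.7777 6.7899 18.5847 22.0620] k=[0 0 0 0 2 5 22 23]
t=25: x=[0.0000 0.0000 0.0000 0.1195 2.0683 5.9026 21.2173 23.1726] k=[0 0 0 0 3 8 18 22]

0.1821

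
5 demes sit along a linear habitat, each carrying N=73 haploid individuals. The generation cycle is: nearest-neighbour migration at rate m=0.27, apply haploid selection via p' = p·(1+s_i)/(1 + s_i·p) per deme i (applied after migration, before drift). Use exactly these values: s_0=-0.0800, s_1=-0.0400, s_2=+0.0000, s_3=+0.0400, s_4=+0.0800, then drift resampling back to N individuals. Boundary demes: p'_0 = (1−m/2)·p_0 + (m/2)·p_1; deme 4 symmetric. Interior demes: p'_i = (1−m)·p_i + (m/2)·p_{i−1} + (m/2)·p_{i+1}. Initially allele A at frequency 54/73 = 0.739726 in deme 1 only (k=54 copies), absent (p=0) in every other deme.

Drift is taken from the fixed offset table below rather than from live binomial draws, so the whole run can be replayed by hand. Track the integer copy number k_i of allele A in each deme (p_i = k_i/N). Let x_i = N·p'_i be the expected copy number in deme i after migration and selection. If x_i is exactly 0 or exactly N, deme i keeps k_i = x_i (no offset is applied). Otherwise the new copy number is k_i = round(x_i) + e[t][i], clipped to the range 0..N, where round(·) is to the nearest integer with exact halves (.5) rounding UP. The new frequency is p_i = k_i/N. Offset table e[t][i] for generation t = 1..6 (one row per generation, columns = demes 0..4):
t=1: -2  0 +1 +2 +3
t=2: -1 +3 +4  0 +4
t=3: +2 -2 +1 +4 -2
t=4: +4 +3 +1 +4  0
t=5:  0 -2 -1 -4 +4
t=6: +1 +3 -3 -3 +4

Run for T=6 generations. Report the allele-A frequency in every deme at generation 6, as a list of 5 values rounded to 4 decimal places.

[0.2466, 0.3014, 0.1781, 0.0822, 0.1644]

t=0: k=[0 54 0 0 0]
t=1: x=[6.7608 38.6787 7.2900 0.0000 0.0000] k=[5 39 8 0 0]
t=2: x=[8.9165 29.5046 11.1050 1.1225 0.0000] k=[8 33 15 1 0]
t=3: x=[10.5971 26.5021 15.5400 2.8609 0.1458] k=[13 25 17 7 0]
t=4: x=[13.6694 21.6728 16.7300 7.6701 1.0195] k=[18 25 18 12 1]
t=5: x=[17.7989 22.4701 18.1350 11.7054 2.6765] k=[18 20 17 8 7]
t=6: x=[17.1518 18.7506 16.1900 9.3964 7.6460] k=[18 22 13 6 12]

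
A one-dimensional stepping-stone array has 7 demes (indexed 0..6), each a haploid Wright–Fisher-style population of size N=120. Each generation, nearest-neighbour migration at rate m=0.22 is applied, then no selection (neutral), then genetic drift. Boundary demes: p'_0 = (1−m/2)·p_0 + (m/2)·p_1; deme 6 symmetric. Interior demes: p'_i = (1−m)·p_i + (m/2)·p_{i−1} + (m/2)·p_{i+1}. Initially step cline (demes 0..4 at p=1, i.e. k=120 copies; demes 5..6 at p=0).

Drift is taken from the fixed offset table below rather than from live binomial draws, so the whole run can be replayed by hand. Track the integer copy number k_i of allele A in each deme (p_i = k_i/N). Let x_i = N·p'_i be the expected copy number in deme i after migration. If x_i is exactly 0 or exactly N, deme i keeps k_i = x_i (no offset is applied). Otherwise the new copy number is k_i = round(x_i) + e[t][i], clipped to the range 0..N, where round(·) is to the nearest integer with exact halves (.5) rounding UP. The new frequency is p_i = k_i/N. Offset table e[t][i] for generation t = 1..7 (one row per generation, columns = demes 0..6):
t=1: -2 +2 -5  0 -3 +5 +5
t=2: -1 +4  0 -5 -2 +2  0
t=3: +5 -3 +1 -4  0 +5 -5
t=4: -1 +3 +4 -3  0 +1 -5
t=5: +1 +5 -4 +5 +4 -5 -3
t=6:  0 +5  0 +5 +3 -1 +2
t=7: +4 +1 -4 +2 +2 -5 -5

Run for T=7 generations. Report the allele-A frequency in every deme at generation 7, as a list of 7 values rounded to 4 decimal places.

[1.0000, 1.0000, 0.9167, 0.9250, 0.7083, 0.2833, 0.0417]

t=0: k=[120 120 120 120 120 0 0]
t=1: x=[120.0000 120.0000 120.0000 120.0000 106.8000 13.2000 0.0000] k=[120 120 120 120 104 18 0]
t=2: x=[120.0000 120.0000 120.0000 118.2400 96.3000 25.4800 1.9800] k=[120 120 120 113 94 27 2]
t=3: x=[120.0000 120.0000 119.2300 111.6800 88.7200 31.6200 4.7500] k=[120 120 120 108 89 37 0]
t=4: x=[120.0000 120.0000 118.6800 107.2300 85.3700 38.6500 4.0700] k=[120 120 120 104 85 40 0]
t=5: x=[120.0000 120.0000 118.2400 103.6700 82.1400 40.5500 4.4000] k=[120 120 114 109 86 36 1]
t=6: x=[120.0000 119.3400 114.1100 107.0200 83.0300 37.6500 4.8500] k=[120 120 114 112 86 37 7]
t=7: x=[120.0000 119.3400 114.4400 109.3600 83.4700 39.0900 10.3000] k=[120 120 110 111 85 34 5]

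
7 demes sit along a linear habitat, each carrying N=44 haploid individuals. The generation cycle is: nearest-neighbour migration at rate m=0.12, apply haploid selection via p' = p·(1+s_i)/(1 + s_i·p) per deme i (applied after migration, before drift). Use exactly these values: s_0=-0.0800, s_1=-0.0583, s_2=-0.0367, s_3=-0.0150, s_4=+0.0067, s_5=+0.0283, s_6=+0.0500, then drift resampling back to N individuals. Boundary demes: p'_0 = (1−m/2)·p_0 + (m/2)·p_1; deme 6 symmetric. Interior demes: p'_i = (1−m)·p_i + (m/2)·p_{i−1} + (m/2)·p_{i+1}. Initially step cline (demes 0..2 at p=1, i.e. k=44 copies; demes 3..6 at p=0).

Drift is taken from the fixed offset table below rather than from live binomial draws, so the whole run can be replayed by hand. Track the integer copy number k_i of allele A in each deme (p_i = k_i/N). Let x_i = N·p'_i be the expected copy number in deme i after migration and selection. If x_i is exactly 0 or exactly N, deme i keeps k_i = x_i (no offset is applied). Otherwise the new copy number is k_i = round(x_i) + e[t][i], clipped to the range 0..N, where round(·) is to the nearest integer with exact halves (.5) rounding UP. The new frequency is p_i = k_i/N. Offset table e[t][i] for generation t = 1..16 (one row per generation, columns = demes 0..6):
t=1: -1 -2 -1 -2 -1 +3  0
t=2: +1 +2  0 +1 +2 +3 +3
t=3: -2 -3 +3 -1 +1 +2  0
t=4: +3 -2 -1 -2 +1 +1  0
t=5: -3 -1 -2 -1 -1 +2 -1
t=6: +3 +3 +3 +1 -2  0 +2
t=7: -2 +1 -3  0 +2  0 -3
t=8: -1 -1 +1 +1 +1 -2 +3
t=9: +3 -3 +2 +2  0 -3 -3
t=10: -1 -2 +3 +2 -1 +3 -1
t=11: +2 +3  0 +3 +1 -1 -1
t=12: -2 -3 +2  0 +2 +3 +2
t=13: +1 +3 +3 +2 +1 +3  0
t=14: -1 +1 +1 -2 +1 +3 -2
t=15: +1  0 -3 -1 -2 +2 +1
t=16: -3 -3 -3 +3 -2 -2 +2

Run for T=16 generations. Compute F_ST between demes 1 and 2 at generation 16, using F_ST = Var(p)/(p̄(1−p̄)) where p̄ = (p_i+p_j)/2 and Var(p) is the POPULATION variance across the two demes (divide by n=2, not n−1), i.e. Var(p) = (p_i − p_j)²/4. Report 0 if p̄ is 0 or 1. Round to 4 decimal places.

t=0: k=[44 44 44 0 0 0 0]
t=1: x=[44.0000 44.0000 41.2657 2.6027 0.0000 0.0000 0.0000] k=[44 44 40 1 0 0 0]
t=2: x=[44.0000 43.7452 37.7009 3.2344 0.0604 0.0000 0.0000] k=[44 44 38 4 2 0 0]
t=3: x=[44.0000 43.6179 36.0801 5.8430 2.0128 0.1234 0.0000] k=[44 41 39 5 3 2 0]
t=4: x=[43.8044 40.8908 36.8591 6.8323 3.0791 1.9924 0.1260] k=[44 39 36 5 4 3 0]
t=5: x=[43.6741 38.8532 34.0347 6.7136 4.0243 2.9560 0.1890] k=[41 38 32 6 3 5 0]
t=6: x=[40.5651 37.4940 30.4520 7.2876 3.3204 4.6958 0.3149] k=[44 40 33 8 1 5 2]
t=7: x=[43.7393 39.5872 31.5896 8.9716 1.6707 4.6958 2.2833] k=[42 41 29 9 4 5 0]
t=8: x=[41.7699 40.1333 28.1428 9.7845 4.3863 4.7571 0.3149] k=[41 39 29 11 5 3 3]
t=9: x=[40.6295 38.2253 28.1428 11.5905 5.2709 3.2019 3.1393] k=[44 35 30 14 5 0 0]
t=10: x=[43.4137 34.8109 28.9722 14.2739 5.2709 0.3084 0.0000] k=[42 33 32 16 4 3 0]
t=11: x=[41.2529 32.9917 30.7565 16.0855 4.6879 2.9560 0.1890] k=[43 36 31 19 6 2 0]
t=12: x=[42.4608 35.7239 30.2287 18.7771 6.5773 2.1770 0.1260] k=[40 33 32 19 9 5 2]
t=13: x=[39.2373 32.8679 30.9392 19.0166 9.4093 5.1863 2.2833] k=[40 36 34 21 10 8 2]
t=14: x=[39.4296 35.7239 33.0351 20.9541 10.5936 7.9400 2.4714] k=[38 37 34 19 12 11 0]
t=15: x=[37.4910 36.5142 32.9739 19.3161 12.4194 10.6233 0.6925] k=[38 37 30 18 10 13 2]
t=16: x=[37.4910 36.2645 29.3368 18.0788 10.7140 12.4071 2.7846] k=[34 33 26 21 9 10 5]

0.0286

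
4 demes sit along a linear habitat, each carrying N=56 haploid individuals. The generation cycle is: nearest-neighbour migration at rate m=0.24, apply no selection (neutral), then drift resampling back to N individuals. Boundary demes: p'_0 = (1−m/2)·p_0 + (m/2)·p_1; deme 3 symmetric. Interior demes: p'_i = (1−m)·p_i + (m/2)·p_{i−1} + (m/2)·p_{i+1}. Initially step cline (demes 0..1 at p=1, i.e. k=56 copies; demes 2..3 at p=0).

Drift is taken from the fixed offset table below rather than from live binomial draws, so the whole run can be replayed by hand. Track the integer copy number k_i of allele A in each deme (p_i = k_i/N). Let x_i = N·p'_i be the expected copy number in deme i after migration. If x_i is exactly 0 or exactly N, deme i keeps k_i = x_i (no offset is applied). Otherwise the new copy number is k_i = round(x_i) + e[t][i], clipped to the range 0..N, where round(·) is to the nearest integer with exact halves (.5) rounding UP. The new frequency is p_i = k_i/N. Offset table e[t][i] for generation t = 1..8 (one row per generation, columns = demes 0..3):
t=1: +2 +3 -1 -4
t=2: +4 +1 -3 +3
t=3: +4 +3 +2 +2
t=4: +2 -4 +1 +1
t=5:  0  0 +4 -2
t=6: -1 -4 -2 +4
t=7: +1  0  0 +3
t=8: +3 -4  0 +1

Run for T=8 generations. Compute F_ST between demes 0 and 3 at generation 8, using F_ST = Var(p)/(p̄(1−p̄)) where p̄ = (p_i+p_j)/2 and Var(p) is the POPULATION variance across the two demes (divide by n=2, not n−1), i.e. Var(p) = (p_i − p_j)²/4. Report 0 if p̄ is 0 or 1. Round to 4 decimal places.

t=0: k=[56 56 0 0]
t=1: x=[56.0000 49.2800 6.7200 0.0000] k=[56 52 6 0]
t=2: x=[55.5200 46.9600 10.8000 0.7200] k=[56 48 8 4]
t=3: x=[55.0400 44.1600 12.3200 4.4800] k=[56 47 14 6]
t=4: x=[54.9200 44.1200 17.0000 6.9600] k=[56 40 18 8]
t=5: x=[54.0800 39.2800 19.4400 9.2000] k=[54 39 23 7]
t=6: x=[52.2000 38.8800 23.0000 8.9200] k=[51 35 21 13]
t=7: x=[49.0800 35.2400 21.7200 13.9600] k=[50 35 22 17]
t=8: x=[48.2000 35.2400 22.9600 17.6000] k=[51 31 23 19]

0.3483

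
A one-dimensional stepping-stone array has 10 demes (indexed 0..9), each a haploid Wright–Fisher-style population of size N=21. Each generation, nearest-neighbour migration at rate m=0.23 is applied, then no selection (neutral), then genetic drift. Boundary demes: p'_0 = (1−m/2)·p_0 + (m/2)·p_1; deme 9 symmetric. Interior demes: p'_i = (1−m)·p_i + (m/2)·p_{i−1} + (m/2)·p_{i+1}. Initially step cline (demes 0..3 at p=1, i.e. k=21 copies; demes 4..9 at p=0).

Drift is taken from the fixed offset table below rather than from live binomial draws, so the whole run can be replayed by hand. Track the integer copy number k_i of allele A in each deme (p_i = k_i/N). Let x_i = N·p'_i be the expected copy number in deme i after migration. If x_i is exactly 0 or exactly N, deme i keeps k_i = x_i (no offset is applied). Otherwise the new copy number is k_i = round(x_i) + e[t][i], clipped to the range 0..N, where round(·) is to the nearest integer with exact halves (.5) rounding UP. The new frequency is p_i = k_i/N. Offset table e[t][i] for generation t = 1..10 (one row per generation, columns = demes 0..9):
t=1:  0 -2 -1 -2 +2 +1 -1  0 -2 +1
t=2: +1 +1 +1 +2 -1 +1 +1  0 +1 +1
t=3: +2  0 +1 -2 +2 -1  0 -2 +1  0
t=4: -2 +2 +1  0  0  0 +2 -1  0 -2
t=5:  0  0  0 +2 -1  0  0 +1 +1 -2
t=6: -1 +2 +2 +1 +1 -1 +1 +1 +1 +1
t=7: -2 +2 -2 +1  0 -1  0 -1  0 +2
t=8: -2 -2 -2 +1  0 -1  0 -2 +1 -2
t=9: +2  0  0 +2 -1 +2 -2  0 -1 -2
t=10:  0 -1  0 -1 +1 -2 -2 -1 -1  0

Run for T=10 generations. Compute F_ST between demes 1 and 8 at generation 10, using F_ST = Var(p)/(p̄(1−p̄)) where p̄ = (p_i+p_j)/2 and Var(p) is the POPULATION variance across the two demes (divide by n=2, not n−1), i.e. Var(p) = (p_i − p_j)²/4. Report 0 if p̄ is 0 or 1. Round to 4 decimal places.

t=0: k=[21 21 21 21 0 0 0 0 0 0]
t=1: x=[21.0000 21.0000 21.0000 18.5850 2.4150 0.0000 0.0000 0.0000 0.0000 0.0000] k=[21 21 21 17 4 0 0 0 0 0]
t=2: x=[21.0000 21.0000 20.5400 15.9650 5.0350 0.4600 0.0000 0.0000 0.0000 0.0000] k=[21 21 21 18 4 1 0 0 0 0]
t=3: x=[21.0000 21.0000 20.6550 16.7350 5.2650 1.2300 0.1150 0.0000 0.0000 0.0000] k=[21 21 21 15 7 0 0 0 0 0]
t=4: x=[21.0000 21.0000 20.3100 14.7700 7.1150 0.8050 0.0000 0.0000 0.0000 0.0000] k=[21 21 21 15 7 1 0 0 0 0]
t=5: x=[21.0000 21.0000 20.3100 14.7700 7.2300 1.5750 0.1150 0.0000 0.0000 0.0000] k=[21 21 20 17 6 2 0 0 0 0]
t=6: x=[21.0000 20.8850 19.7700 16.0800 6.8050 2.2300 0.2300 0.0000 0.0000 0.0000] k=[21 21 21 17 8 1 1 0 0 0]
t=7: x=[21.0000 21.0000 20.5400 16.4250 8.2300 1.8050 0.8850 0.1150 0.0000 0.0000] k=[21 21 19 17 8 1 1 0 0 0]
t=8: x=[21.0000 20.7700 19.0000 16.1950 8.2300 1.8050 0.8850 0.1150 0.0000 0.0000] k=[21 19 17 17 8 1 1 0 0 0]
t=9: x=[20.7700 19.0000 17.2300 15.9650 8.2300 1.8050 0.8850 0.1150 0.0000 0.0000] k=[21 19 17 18 7 4 0 0 0 0]
t=10: x=[20.7700 19.0000 17.3450 16.6200 7.9200 3.8850 0.4600 0.0000 0.0000 0.0000] k=[21 18 17 16 9 2 0 0 0 0]

0.7500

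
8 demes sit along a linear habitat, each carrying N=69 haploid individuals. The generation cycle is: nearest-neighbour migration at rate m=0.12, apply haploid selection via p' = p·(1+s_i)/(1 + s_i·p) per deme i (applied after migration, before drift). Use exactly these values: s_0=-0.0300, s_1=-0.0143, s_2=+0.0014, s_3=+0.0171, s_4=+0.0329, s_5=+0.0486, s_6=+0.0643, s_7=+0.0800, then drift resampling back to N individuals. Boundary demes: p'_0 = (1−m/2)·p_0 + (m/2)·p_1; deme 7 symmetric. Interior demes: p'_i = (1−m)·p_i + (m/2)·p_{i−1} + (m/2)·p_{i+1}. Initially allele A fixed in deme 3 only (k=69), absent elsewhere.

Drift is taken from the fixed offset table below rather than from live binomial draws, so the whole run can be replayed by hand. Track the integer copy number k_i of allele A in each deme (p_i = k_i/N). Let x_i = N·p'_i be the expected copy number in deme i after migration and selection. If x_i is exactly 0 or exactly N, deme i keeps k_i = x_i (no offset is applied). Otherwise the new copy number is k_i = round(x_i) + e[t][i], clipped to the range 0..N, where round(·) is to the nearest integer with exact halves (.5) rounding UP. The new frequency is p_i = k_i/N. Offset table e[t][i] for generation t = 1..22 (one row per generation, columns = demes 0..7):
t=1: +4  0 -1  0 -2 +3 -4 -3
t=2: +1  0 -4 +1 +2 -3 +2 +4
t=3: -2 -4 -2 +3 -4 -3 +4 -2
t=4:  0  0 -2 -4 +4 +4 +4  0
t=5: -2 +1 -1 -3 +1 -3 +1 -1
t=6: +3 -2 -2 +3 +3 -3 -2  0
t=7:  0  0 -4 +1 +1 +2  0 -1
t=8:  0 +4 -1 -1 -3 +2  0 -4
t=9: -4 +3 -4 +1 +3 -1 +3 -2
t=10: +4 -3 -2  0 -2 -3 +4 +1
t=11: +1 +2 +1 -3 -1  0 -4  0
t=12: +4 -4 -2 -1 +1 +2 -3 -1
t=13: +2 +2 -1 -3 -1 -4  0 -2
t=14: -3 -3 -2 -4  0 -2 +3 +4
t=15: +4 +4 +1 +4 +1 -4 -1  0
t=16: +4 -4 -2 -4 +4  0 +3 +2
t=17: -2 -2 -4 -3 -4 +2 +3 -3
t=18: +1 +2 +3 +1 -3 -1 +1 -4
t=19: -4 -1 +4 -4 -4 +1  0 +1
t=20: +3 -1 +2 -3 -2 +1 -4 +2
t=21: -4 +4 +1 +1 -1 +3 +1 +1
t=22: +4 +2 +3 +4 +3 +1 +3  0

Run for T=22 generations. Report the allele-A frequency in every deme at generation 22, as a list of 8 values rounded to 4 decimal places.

t=0: k=[0 0 0 69 0 0 0 0]
t=1: x=[0.0000 0.0000 4.1454 60.8428 4.2678 0.0000 0.0000 0.0000] k=[0 0 3 61 2 0 0 0]
t=2: x=[0.0000 0.1774 6.3080 54.1783 5.5839 0.1258 0.0000 0.0000] k=[0 0 2 55 8 0 0 0]
t=3: x=[0.0000 0.1183 5.0666 49.2400 10.6278 0.5032 0.0000 0.0000] k=[0 0 3 52 7 0 0 0]
t=4: x=[0.0000 0.1774 5.7674 46.6172 9.5431 0.4403 0.0000 0.0000] k=[0 0 4 43 14 4 0 0]
t=5: x=[0.0000 0.2366 6.1078 39.2074 15.5260 4.5579 0.2554 0.0000] k=[0 1 5 36 17 2 1 0]
t=6: x=[0.0582 1.1634 6.6284 33.2920 17.6620 2.9721 1.0633 0.0648] k=[3 0 5 36 21 0 0 0]
t=7: x=[2.7388 0.4732 6.5683 33.5322 21.1113 1.3201 0.0000 0.0000] k=[3 0 3 35 22 3 0 0]
t=8: x=[2.7388 0.3549 4.7462 32.5914 22.1237 4.1409 0.1915 0.0000] k=[3 4 4 32 19 6 0 0]
t=9: x=[2.9722 3.8868 5.6873 29.8268 19.4489 6.7017 0.3830 0.0000] k=[0 7 2 31 22 6 3 0]
t=10: x=[0.4075 6.1983 4.0453 29.0047 22.0630 7.0757 3.1840 0.1944] k=[4 3 2 29 20 4 7 1]
t=11: x=[3.8284 2.9589 3.6849 27.1186 20.0371 5.3704 6.8342 1.4665] k=[5 5 5 24 19 5 3 1]
t=12: x=[4.8606 4.9336 6.1478 22.8182 18.9010 5.9739 3.1840 1.2080] k=[9 1 4 22 20 8 0 0]
t=13: x=[8.2951 1.6368 4.9064 21.0472 19.8546 8.5906 0.5106 0.0000] k=[10 4 4 18 19 5 1 0]
t=14: x=[9.3902 4.3015 4.8463 17.4400 18.5355 5.8491 1.2545 0.0648] k=[6 1 3 13 19 4 4 4]
t=15: x=[5.5427 1.4001 3.4846 12.9373 18.1700 5.1205 4.2414 4.3001] k=[10 5 4 17 19 1 3 4]
t=16: x=[9.4488 5.1707 4.8463 16.5524 18.2309 2.3034 3.1205 4.2359] k=[13 1 3 13 22 2 6 6]
t=17: x=[11.9755 1.8144 3.4846 13.1192 20.7263 3.5985 6.0976 6.4352] k=[10 0 0 10 17 6 9 3]
t=18: x=[9.1554 0.5915 0.6008 9.9637 16.3199 7.1380 8.9335 3.6147] k=[10 3 4 11 13 6 10 0]
t=19: x=[9.3315 3.4327 4.3657 10.8542 12.7939 6.9511 9.6665 0.6475] k=[5 2 8 7 9 8 10 2]
t=20: x=[4.6852 2.5050 7.5894 7.2898 9.0720 8.5284 9.9175 2.6707] k=[8 2 10 4 7 10 6 5]
t=21: x=[7.4355 2.8010 9.1711 4.6124 7.2062 9.9783 6.5397 5.4329] k=[3 7 10 6 6 13 8 6]
t=22: x=[3.1472 6.8506 9.5915 6.3369 6.6110 12.7664 8.6401 6.5630] k=[7 9 13 10 10 14 12 7]

[0.1014, 0.1304, 0.1884, 0.1449, 0.1449, 0.2029, 0.1739, 0.1014]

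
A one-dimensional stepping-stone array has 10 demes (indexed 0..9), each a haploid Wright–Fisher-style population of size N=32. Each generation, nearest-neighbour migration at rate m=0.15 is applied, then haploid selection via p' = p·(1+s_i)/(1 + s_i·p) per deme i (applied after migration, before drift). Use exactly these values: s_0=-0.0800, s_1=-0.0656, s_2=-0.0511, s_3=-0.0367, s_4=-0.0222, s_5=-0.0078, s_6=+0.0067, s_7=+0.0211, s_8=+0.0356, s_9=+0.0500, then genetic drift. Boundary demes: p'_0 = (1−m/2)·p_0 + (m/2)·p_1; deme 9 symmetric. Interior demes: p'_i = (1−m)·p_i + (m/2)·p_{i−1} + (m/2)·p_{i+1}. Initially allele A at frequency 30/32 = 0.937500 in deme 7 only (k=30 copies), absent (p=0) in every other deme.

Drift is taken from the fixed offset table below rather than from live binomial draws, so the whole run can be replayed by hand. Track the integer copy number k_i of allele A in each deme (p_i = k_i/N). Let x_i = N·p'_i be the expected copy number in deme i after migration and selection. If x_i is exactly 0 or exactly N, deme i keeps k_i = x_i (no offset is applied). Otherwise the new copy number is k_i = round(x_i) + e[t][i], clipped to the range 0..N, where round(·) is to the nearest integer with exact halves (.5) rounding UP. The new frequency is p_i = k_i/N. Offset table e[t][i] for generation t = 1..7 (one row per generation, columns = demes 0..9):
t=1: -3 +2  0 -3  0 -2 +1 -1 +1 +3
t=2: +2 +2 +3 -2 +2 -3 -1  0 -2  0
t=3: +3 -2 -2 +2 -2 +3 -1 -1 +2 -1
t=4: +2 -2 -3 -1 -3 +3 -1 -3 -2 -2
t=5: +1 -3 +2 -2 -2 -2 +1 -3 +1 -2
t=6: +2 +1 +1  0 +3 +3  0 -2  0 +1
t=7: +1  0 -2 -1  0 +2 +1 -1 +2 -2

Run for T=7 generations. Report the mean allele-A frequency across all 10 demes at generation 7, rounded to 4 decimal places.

0.0969

t=0: k=[0 0 0 0 0 0 0 30 0 0]
t=1: x=[0.0000 0.0000 0.0000 0.0000 0.0000 0.0000 2.2640 25.6075 2.3243 0.0000] k=[0 0 0 0 0 0 3 25 3 0]
t=2: x=[0.0000 0.0000 0.0000 0.0000 0.0000 0.2233 4.4505 21.8453 4.5601 0.2362] k=[0 0 0 0 0 0 3 22 3 0]
t=3: x=[0.0000 0.0000 0.0000 0.0000 0.0000 0.2233 4.2244 19.3102 4.3293 0.2362] k=[0 0 0 0 0 3 3 18 6 0]
t=4: x=[0.0000 0.0000 0.0000 0.0000 0.2200 2.7552 4.1491 16.1420 6.6320 0.4722] k=[0 0 0 0 0 6 3 13 5 0]
t=5: x=[0.0000 0.0000 0.0000 0.0000 0.4401 5.2903 3.9983 11.8051 5.3797 0.3935] k=[0 0 0 0 0 3 5 9 6 0]
t=6: x=[0.0000 0.0000 0.0000 0.0000 0.2200 2.9043 5.1789 8.6057 5.9424 0.4722] k=[0 0 0 0 3 6 5 7 6 1]
t=7: x=[0.0000 0.0000 0.0000 0.2168 2.9395 5.6634 5.2543 6.8872 5.8657 1.4407] k=[0 0 0 0 3 8 6 6 8 0]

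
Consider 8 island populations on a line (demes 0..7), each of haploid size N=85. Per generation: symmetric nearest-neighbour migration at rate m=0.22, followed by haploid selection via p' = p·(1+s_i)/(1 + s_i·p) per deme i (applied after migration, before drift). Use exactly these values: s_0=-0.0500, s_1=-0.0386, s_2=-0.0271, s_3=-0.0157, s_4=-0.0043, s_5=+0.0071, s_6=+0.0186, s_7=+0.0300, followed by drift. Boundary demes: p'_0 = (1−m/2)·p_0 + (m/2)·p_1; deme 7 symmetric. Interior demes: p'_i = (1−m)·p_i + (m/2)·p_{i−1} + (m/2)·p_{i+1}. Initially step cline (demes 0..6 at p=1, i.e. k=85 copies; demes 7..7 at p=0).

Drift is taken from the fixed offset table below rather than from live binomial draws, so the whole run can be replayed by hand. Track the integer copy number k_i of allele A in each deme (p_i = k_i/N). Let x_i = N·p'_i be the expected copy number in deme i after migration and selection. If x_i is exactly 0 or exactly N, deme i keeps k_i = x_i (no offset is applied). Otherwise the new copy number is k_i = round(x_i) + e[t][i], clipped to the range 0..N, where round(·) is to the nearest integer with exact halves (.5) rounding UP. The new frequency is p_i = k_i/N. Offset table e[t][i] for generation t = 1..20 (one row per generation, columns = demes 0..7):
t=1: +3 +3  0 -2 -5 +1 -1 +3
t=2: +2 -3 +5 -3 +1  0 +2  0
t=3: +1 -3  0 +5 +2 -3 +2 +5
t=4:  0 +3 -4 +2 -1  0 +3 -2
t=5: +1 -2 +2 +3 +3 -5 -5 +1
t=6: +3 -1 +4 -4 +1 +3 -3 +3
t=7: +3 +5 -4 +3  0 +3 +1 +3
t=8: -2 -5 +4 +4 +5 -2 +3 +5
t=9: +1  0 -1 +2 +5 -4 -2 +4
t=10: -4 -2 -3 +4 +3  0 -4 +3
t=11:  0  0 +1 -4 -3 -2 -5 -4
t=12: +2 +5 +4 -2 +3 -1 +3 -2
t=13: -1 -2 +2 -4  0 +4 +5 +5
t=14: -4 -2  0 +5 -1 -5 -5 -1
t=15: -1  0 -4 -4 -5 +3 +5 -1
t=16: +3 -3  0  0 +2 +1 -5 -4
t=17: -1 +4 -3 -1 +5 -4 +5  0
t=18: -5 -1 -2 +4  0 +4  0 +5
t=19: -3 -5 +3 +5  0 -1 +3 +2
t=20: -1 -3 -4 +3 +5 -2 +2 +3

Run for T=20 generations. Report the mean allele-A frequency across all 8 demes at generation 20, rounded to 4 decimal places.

t=0: k=[85 85 85 85 85 85 85 0]
t=1: x=[85.0000 85.0000 85.0000 85.0000 85.0000 85.0000 75.8023 9.5988] k=[85 85 85 85 85 85 75 13]
t=2: x=[85.0000 85.0000 85.0000 85.0000 85.0000 83.9077 69.5148 20.2728] k=[85 85 85 85 85 84 72 20]
t=3: x=[85.0000 85.0000 85.0000 85.0000 84.8895 82.8052 67.8536 26.2533] k=[85 85 85 85 85 80 70 31]
t=4: x=[85.0000 85.0000 85.0000 85.0000 84.4476 79.4866 67.0721 35.9015] k=[85 85 85 85 83 79 70 34]
t=5: x=[85.0000 85.0000 85.0000 84.7765 82.7707 78.4926 67.2898 38.5819] k=[85 85 85 85 85 73 62 40]
t=6: x=[85.0000 85.0000 85.0000 85.0000 83.6744 73.1822 61.1078 43.0481] k=[85 85 85 85 85 76 58 46]
t=7: x=[85.0000 85.0000 85.0000 85.0000 84.0058 75.0722 58.9938 47.9390] k=[85 85 85 85 84 78 60 51]
t=8: x=[85.0000 85.0000 85.0000 84.8882 83.4434 76.7330 61.3062 52.5848] k=[85 85 85 85 85 75 64 58]
t=9: x=[85.0000 85.0000 85.0000 85.0000 83.8953 74.9529 64.8348 59.1943] k=[85 85 85 85 85 71 63 63]
t=10: x=[85.0000 85.0000 85.0000 85.0000 83.4535 71.7394 64.1712 63.4785] k=[85 85 85 85 85 72 60 66]
t=11: x=[85.0000 85.0000 85.0000 85.0000 83.5639 72.1872 62.2880 65.7832] k=[85 85 85 85 81 70 57 62]
t=12: x=[85.0000 85.0000 85.0000 84.5530 80.2106 69.8682 59.3115 61.9499] k=[85 85 85 83 83 69 62 60]
t=13: x=[85.0000 85.0000 84.7739 83.1922 81.4454 69.8582 62.8531 60.7357] k=[85 85 85 79 81 74 68 66]
t=14: x=[85.0000 85.0000 84.3218 79.8033 79.9897 74.1770 68.6843 66.6489] k=[85 85 84 85 79 69 64 66]
t=15: x=[85.0000 84.8856 84.1985 84.2178 78.5343 69.6392 65.0527 66.2161] k=[85 85 80 80 74 73 70 65]
t=16: x=[85.0000 84.4281 80.4327 79.2558 74.5104 72.8538 70.0089 65.9898] k=[85 81 80 79 77 74 65 62]
t=17: x=[84.5370 81.1893 79.8691 78.7997 76.8583 73.4110 65.9339 62.8180] k=[84 85 77 78 82 69 71 63]
t=18: x=[84.0637 83.9707 77.8113 78.2321 80.1102 70.7342 70.1275 64.3457] k=[79 83 76 82 80 75 70 69]
t=19: x=[79.1674 81.6662 77.2384 81.0610 79.6484 75.0623 70.6610 69.4884] k=[76 77 80 85 80 74 74 71]
t=20: x=[75.6933 76.9373 80.0945 83.8827 79.8693 74.7241 73.8498 71.6657] k=[75 74 76 85 85 73 76 75]

0.9103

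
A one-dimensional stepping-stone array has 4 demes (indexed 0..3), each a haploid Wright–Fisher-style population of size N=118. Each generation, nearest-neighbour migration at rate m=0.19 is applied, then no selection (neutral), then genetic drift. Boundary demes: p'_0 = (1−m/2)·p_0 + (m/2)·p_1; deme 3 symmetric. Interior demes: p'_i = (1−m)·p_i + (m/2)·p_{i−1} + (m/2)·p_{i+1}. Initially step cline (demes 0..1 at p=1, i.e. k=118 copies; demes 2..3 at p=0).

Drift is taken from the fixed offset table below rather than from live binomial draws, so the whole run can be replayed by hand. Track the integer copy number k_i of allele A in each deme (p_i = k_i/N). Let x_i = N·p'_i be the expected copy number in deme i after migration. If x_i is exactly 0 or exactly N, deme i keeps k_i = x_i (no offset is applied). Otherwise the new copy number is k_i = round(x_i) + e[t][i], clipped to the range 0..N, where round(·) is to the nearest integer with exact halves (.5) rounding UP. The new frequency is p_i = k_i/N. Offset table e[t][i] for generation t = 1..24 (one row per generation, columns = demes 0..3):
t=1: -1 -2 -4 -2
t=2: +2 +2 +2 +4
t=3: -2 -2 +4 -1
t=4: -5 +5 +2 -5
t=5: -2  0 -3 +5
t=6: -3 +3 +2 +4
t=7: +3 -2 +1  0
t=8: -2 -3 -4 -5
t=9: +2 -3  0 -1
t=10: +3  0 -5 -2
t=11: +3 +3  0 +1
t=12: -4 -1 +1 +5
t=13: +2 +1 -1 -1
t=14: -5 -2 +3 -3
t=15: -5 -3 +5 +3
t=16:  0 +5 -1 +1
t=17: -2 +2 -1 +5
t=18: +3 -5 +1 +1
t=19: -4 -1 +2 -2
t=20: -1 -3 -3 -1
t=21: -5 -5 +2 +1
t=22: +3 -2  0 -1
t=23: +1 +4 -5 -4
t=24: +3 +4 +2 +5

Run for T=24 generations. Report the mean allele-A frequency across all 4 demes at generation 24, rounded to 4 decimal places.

t=0: k=[118 118 0 0]
t=1: x=[118.0000 106.7900 11.2100 0.0000] k=[118 105 7 0]
t=2: x=[116.7650 96.9250 15.6450 0.6650] k=[118 99 18 5]
t=3: x=[116.1950 93.1100 24.4600 6.2350] k=[114 91 28 5]
t=4: x=[111.8150 87.2000 31.8000 7.1850] k=[107 92 34 2]
t=5: x=[105.5750 87.9150 36.4700 5.0400] k=[104 88 33 10]
t=6: x=[102.4800 84.2950 36.0400 12.1850] k=[99 87 38 16]
t=7: x=[97.8600 83.4850 40.5650 18.0900] k=[101 81 42 18]
t=8: x=[99.1000 79.1950 43.4250 20.2800] k=[97 76 39 15]
t=9: x=[95.0050 74.4800 40.2350 17.2800] k=[97 71 40 16]
t=10: x=[94.5300 70.5250 40.6650 18.2800] k=[98 71 36 16]
t=11: x=[95.4350 70.2400 37.4250 17.9000] k=[98 73 37 19]
t=12: x=[95.6250 71.9550 38.7100 20.7100] k=[92 71 40 26]
t=13: x=[90.0050 70.0500 41.6150 27.3300] k=[92 71 41 26]
t=14: x=[90.0050 70.1450 42.4250 27.4250] k=[85 68 45 24]
t=15: x=[83.3850 67.4300 45.1900 25.9950] k=[78 64 50 29]
t=16: x=[76.6700 64.0000 49.3350 30.9950] k=[77 69 48 32]
t=17: x=[76.2400 67.7650 48.4750 33.5200] k=[74 70 47 39]
t=18: x=[73.6200 68.1950 48.4250 39.7600] k=[77 63 49 41]
t=19: x=[75.6700 63.0000 49.5700 41.7600] k=[72 62 52 40]
t=20: x=[71.0500 62.0000 51.8100 41.1400] k=[70 59 49 40]
t=21: x=[68.9550 59.0950 49.0950 40.8550] k=[64 54 51 42]
t=22: x=[63.0500 54.6650 50.4300 42.8550] k=[66 53 50 42]
t=23: x=[64.7650 53.9500 49.5250 42.7600] k=[66 58 45 39]
t=24: x=[65.2400 57.5250 45.6650 39.5700] k=[68 62 48 45]

0.4725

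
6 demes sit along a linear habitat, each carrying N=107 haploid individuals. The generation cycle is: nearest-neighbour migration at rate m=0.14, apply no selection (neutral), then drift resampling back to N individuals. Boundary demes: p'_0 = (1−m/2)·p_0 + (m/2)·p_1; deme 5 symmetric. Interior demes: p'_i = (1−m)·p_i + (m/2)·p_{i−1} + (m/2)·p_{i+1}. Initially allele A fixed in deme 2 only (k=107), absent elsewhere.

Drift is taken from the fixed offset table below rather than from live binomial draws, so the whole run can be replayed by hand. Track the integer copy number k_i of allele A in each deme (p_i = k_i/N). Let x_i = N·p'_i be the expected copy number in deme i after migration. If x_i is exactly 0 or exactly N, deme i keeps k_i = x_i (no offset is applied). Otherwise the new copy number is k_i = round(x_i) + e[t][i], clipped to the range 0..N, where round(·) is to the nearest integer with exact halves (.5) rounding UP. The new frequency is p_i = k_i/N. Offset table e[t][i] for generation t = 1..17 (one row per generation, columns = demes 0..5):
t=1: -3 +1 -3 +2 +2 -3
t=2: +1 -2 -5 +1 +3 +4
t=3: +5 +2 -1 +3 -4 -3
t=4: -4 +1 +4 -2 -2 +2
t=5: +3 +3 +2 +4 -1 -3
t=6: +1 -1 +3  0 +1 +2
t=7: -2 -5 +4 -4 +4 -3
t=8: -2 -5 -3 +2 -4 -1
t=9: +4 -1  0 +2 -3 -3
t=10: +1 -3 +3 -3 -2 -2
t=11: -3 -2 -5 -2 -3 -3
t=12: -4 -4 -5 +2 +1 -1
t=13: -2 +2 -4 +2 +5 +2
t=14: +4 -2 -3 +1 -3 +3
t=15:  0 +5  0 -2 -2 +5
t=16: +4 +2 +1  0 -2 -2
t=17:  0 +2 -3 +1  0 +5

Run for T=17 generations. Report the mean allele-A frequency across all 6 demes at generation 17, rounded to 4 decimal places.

t=0: k=[0 0 107 0 0 0]
t=1: x=[0.0000 7.4900 92.0200 7.4900 0.0000 0.0000] k=[0 8 89 9 0 0]
t=2: x=[0.5600 13.1100 77.7300 13.9700 0.6300 0.0000] k=[2 11 73 15 4 0]
t=3: x=[2.6300 14.7100 64.6000 18.2900 4.4900 0.2800] k=[8 17 64 21 0 0]
t=4: x=[8.6300 19.6600 57.7000 22.5400 1.4700 0.0000] k=[5 21 62 21 0 0]
t=5: x=[6.1200 22.7500 56.2600 22.4000 1.4700 0.0000] k=[9 26 58 26 0 0]
t=6: x=[10.1900 27.0500 53.5200 26.4200 1.8200 0.0000] k=[11 26 57 26 3 0]
t=7: x=[12.0500 27.1200 52.6600 26.5600 4.4000 0.2100] k=[10 22 57 23 8 0]
t=8: x=[10.8400 23.6100 52.1700 24.3300 8.4900 0.5600] k=[9 19 49 26 4 0]
t=9: x=[9.7000 20.4000 45.2900 26.0700 5.2600 0.2800] k=[14 19 45 28 2 0]
t=10: x=[14.3500 20.4700 41.9900 27.3700 3.6800 0.1400] k=[15 17 45 24 2 0]
t=11: x=[15.1400 18.8200 41.5700 23.9300 3.4000 0.1400] k=[12 17 37 22 0 0]
t=12: x=[12.3500 18.0500 34.5500 21.5100 1.5400 0.0000] k=[8 14 30 24 3 0]
t=13: x=[8.4200 14.7000 28.4600 22.9500 4.2600 0.2100] k=[6 17 24 25 9 2]
t=14: x=[6.7700 16.7200 23.5800 23.8100 9.6300 2.4900] k=[11 15 21 25 7 5]
t=15: x=[11.2800 15.1400 20.8600 23.4600 8.1200 5.1400] k=[11 20 21 21 6 10]
t=16: x=[11.6300 19.4400 20.9300 19.9500 7.3300 9.7200] k=[16 21 22 20 5 8]
t=17: x=[16.3500 20.7200 21.7900 19.0900 6.2600 7.7900] k=[16 23 19 20 6 13]

0.1511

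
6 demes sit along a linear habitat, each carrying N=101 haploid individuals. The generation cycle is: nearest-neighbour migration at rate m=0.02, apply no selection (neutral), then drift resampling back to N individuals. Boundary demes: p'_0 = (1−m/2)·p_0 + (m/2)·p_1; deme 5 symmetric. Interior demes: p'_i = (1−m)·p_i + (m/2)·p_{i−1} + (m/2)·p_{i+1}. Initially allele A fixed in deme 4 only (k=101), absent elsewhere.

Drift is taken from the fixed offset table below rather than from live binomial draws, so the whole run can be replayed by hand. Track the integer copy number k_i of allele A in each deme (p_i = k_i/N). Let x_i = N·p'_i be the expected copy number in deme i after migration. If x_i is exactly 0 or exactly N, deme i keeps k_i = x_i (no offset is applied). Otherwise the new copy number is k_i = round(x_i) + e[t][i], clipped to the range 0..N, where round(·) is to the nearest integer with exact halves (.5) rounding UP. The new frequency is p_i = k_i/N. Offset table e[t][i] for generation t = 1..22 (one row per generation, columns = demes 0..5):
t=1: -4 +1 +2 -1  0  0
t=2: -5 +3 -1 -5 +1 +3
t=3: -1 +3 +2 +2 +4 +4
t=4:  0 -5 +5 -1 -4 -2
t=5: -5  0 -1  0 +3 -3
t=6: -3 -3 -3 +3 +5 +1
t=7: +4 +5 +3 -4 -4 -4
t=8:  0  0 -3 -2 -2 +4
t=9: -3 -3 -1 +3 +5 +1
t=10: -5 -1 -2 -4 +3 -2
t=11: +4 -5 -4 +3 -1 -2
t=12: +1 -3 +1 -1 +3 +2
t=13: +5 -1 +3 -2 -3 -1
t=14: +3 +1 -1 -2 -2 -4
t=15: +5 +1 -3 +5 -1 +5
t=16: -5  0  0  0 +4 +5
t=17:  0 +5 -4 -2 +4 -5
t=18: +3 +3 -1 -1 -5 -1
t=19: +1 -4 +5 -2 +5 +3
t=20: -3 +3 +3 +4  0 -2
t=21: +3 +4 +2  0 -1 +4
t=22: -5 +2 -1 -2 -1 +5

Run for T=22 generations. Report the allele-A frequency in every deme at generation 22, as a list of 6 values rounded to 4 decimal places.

[0.1188, 0.1485, 0.0891, 0.1683, 0.7822, 0.3267]

t=0: k=[0 0 0 0 101 0]
t=1: x=[0.0000 0.0000 0.0000 1.0100 98.9800 1.0100] k=[0 0 0 0 99 1]
t=2: x=[0.0000 0.0000 0.0000 0.9900 97.0300 1.9800] k=[0 0 0 0 98 5]
t=3: x=[0.0000 0.0000 0.0000 0.9800 96.0900 5.9300] k=[0 0 0 3 100 10]
t=4: x=[0.0000 0.0000 0.0300 3.9400 98.1300 10.9000] k=[0 0 5 3 94 9]
t=5: x=[0.0000 0.0500 4.9300 3.9300 92.2400 9.8500] k=[0 0 4 4 95 7]
t=6: x=[0.0000 0.0400 3.9600 4.9100 93.2100 7.8800] k=[0 0 1 8 98 9]
t=7: x=[0.0000 0.0100 1.0600 8.8300 96.2100 9.8900] k=[0 5 4 5 92 6]
t=8: x=[0.0500 4.9400 4.0200 5.8600 90.2700 6.8600] k=[0 5 1 4 88 11]
t=9: x=[0.0500 4.9100 1.0700 4.8100 86.3900 11.7700] k=[0 2 0 8 91 13]
t=10: x=[0.0200 1.9600 0.1000 8.7500 89.3900 13.7800] k=[0 1 0 5 92 12]
t=11: x=[0.0100 0.9800 0.0600 5.8200 90.3300 12.8000] k=[4 0 0 9 89 11]
t=12: x=[3.9600 0.0400 0.0900 9.7100 87.4200 11.7800] k=[5 0 1 9 90 14]
t=13: x=[4.9500 0.0600 1.0700 9.7300 88.4300 14.7600] k=[10 0 4 8 85 14]
t=14: x=[9.9000 0.1400 4.0000 8.7300 83.5200 14.7100] k=[13 1 3 7 82 11]
t=15: x=[12.8800 1.1400 3.0200 7.7100 80.5400 11.7100] k=[18 2 0 13 80 17]
t=16: x=[17.8400 2.1400 0.1500 13.5400 78.7000 17.6300] k=[13 2 0 14 83 23]
t=17: x=[12.8900 2.0900 0.1600 14.5500 81.7100 23.6000] k=[13 7 0 13 86 19]
t=18: x=[12.9400 6.9900 0.2000 13.6000 84.6000 19.6700] k=[16 10 0 13 80 19]
t=19: x=[15.9400 9.9600 0.2300 13.5400 78.7200 19.6100] k=[17 6 5 12 84 23]
t=20: x=[16.8900 6.1000 5.0800 12.6500 82.6700 23.6100] k=[14 9 8 17 83 22]
t=21: x=[13.9500 9.0400 8.1000 17.5700 81.7300 22.6100] k=[17 13 10 18 81 27]
t=22: x=[16.9600 13.0100 10.1100 18.5500 79.8300 27.5400] k=[12 15 9 17 79 33]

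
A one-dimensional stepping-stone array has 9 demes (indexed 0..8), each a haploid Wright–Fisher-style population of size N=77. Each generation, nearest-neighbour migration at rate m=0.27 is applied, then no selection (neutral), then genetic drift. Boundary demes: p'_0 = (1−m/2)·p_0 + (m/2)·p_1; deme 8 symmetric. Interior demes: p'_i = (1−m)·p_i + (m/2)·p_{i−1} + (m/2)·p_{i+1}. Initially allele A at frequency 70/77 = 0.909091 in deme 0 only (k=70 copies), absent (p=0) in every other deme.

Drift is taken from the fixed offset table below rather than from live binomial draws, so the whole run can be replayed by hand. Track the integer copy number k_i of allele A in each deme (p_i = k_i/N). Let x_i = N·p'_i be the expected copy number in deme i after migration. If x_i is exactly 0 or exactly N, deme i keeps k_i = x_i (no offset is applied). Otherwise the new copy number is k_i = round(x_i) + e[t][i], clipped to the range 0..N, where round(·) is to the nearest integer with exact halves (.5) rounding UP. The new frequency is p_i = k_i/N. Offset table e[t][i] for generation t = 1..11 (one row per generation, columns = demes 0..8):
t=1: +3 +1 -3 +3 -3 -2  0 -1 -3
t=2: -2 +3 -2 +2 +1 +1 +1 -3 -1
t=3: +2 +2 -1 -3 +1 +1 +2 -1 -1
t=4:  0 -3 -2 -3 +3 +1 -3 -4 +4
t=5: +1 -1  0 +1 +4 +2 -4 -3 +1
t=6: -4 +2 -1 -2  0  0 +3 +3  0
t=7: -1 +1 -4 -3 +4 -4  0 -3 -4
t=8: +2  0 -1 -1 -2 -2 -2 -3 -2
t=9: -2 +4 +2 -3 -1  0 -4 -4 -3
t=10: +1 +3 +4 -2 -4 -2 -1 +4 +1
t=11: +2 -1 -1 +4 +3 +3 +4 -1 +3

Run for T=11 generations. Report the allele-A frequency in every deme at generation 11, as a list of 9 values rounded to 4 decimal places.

t=0: k=[70 0 0 0 0 0 0 0 0]
t=1: x=[60.5500 9.4500 0.0000 0.0000 0.0000 0.0000 0.0000 0.0000 0.0000] k=[64 10 0 0 0 0 0 0 0]
t=2: x=[56.7100 15.9400 1.3500 0.0000 0.0000 0.0000 0.0000 0.0000 0.0000] k=[55 19 0 0 0 0 0 0 0]
t=3: x=[50.1400 21.2950 2.5650 0.0000 0.0000 0.0000 0.0000 0.0000 0.0000] k=[52 23 2 0 0 0 0 0 0]
t=4: x=[48.0850 24.0800 4.5650 0.2700 0.0000 0.0000 0.0000 0.0000 0.0000] k=[48 21 3 0 0 0 0 0 0]
t=5: x=[44.3550 22.2150 5.0250 0.4050 0.0000 0.0000 0.0000 0.0000 0.0000] k=[45 21 5 1 0 0 0 0 0]
t=6: x=[41.7600 22.0800 6.6200 1.4050 0.1350 0.0000 0.0000 0.0000 0.0000] k=[38 24 6 0 0 0 0 0 0]
t=7: x=[36.1100 23.4600 7.6200 0.8100 0.0000 0.0000 0.0000 0.0000 0.0000] k=[35 24 4 0 0 0 0 0 0]
t=8: x=[33.5150 22.7850 6.1600 0.5400 0.0000 0.0000 0.0000 0.0000 0.0000] k=[36 23 5 0 0 0 0 0 0]
t=9: x=[34.2450 22.3250 6.7550 0.6750 0.0000 0.0000 0.0000 0.0000 0.0000] k=[32 26 9 0 0 0 0 0 0]
t=10: x=[31.1900 24.5150 10.0800 1.2150 0.0000 0.0000 0.0000 0.0000 0.0000] k=[32 28 14 0 0 0 0 0 0]
t=11: x=[31.4600 26.6500 14.0000 1.8900 0.0000 0.0000 0.0000 0.0000 0.0000] k=[33 26 13 6 0 0 0 0 0]

[0.4286, 0.3377, 0.1688, 0.0779, 0.0000, 0.0000, 0.0000, 0.0000, 0.0000]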